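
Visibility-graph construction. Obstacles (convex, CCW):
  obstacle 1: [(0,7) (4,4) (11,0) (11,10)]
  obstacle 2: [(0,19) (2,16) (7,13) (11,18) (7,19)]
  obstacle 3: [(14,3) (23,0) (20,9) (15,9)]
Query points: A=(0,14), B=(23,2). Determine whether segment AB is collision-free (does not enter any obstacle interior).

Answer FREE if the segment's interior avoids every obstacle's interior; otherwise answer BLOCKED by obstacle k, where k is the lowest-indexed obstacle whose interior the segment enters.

Obstacle 1 [(0,7) (4,4) (11,0) (11,10)]:
  edge (0,7)–(4,4): clear
  edge (4,4)–(11,0): clear
  edge (11,0)–(11,10): crosses AB
  edge (11,10)–(0,7): crosses AB
  → BLOCKED
Obstacle 2 [(0,19) (2,16) (7,13) (11,18) (7,19)]:
  edge (0,19)–(2,16): clear
  edge (2,16)–(7,13): clear
  edge (7,13)–(11,18): clear
  edge (11,18)–(7,19): clear
  edge (7,19)–(0,19): clear
  midpoint (23/2,8) outside
  → clear
Obstacle 3 [(14,3) (23,0) (20,9) (15,9)]:
  edge (14,3)–(23,0): clear
  edge (23,0)–(20,9): crosses AB
  edge (20,9)–(15,9): clear
  edge (15,9)–(14,3): crosses AB
  → BLOCKED

BLOCKED by obstacle 1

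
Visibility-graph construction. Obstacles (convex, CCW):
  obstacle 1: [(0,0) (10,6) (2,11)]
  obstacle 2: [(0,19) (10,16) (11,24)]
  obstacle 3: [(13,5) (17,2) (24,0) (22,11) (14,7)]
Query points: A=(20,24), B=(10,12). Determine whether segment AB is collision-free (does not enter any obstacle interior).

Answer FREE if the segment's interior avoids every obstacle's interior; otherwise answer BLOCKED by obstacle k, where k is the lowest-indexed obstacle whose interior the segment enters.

Obstacle 1 [(0,0) (10,6) (2,11)]:
  edge (0,0)–(10,6): clear
  edge (10,6)–(2,11): clear
  edge (2,11)–(0,0): clear
  midpoint (15,18) outside
  → clear
Obstacle 2 [(0,19) (10,16) (11,24)]:
  edge (0,19)–(10,16): clear
  edge (10,16)–(11,24): clear
  edge (11,24)–(0,19): clear
  midpoint (15,18) outside
  → clear
Obstacle 3 [(13,5) (17,2) (24,0) (22,11) (14,7)]:
  edge (13,5)–(17,2): clear
  edge (17,2)–(24,0): clear
  edge (24,0)–(22,11): clear
  edge (22,11)–(14,7): clear
  edge (14,7)–(13,5): clear
  midpoint (15,18) outside
  → clear

FREE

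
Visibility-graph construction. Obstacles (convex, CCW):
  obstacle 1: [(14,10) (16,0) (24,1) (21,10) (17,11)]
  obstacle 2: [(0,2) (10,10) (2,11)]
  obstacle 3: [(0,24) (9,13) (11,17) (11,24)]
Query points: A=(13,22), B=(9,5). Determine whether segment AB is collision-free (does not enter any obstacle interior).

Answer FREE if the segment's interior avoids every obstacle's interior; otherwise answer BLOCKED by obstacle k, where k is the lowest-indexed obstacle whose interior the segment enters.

Obstacle 1 [(14,10) (16,0) (24,1) (21,10) (17,11)]:
  edge (14,10)–(16,0): clear
  edge (16,0)–(24,1): clear
  edge (24,1)–(21,10): clear
  edge (21,10)–(17,11): clear
  edge (17,11)–(14,10): clear
  midpoint (11,27/2) outside
  → clear
Obstacle 2 [(0,2) (10,10) (2,11)]:
  edge (0,2)–(10,10): clear
  edge (10,10)–(2,11): clear
  edge (2,11)–(0,2): clear
  midpoint (11,27/2) outside
  → clear
Obstacle 3 [(0,24) (9,13) (11,17) (11,24)]:
  edge (0,24)–(9,13): clear
  edge (9,13)–(11,17): clear
  edge (11,17)–(11,24): clear
  edge (11,24)–(0,24): clear
  midpoint (11,27/2) outside
  → clear

FREE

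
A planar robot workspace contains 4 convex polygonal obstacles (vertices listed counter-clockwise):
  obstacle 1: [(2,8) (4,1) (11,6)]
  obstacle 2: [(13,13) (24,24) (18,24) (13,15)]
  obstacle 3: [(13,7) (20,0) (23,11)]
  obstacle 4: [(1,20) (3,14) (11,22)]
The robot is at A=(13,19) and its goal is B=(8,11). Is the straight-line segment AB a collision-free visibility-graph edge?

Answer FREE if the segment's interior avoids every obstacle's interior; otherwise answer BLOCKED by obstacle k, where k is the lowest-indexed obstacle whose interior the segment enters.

FREE

Obstacle 1 [(2,8) (4,1) (11,6)]:
  edge (2,8)–(4,1): clear
  edge (4,1)–(11,6): clear
  edge (11,6)–(2,8): clear
  midpoint (21/2,15) outside
  → clear
Obstacle 2 [(13,13) (24,24) (18,24) (13,15)]:
  edge (13,13)–(24,24): clear
  edge (24,24)–(18,24): clear
  edge (18,24)–(13,15): clear
  edge (13,15)–(13,13): clear
  midpoint (21/2,15) outside
  → clear
Obstacle 3 [(13,7) (20,0) (23,11)]:
  edge (13,7)–(20,0): clear
  edge (20,0)–(23,11): clear
  edge (23,11)–(13,7): clear
  midpoint (21/2,15) outside
  → clear
Obstacle 4 [(1,20) (3,14) (11,22)]:
  edge (1,20)–(3,14): clear
  edge (3,14)–(11,22): clear
  edge (11,22)–(1,20): clear
  midpoint (21/2,15) outside
  → clear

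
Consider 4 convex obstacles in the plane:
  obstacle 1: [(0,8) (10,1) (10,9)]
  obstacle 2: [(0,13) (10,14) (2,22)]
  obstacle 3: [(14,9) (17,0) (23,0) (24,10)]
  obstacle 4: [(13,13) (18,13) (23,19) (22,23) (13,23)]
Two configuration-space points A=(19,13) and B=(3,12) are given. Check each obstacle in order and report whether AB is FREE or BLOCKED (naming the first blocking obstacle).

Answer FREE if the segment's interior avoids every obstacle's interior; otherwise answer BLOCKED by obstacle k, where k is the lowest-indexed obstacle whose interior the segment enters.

Obstacle 1 [(0,8) (10,1) (10,9)]:
  edge (0,8)–(10,1): clear
  edge (10,1)–(10,9): clear
  edge (10,9)–(0,8): clear
  midpoint (11,25/2) outside
  → clear
Obstacle 2 [(0,13) (10,14) (2,22)]:
  edge (0,13)–(10,14): clear
  edge (10,14)–(2,22): clear
  edge (2,22)–(0,13): clear
  midpoint (11,25/2) outside
  → clear
Obstacle 3 [(14,9) (17,0) (23,0) (24,10)]:
  edge (14,9)–(17,0): clear
  edge (17,0)–(23,0): clear
  edge (23,0)–(24,10): clear
  edge (24,10)–(14,9): clear
  midpoint (11,25/2) outside
  → clear
Obstacle 4 [(13,13) (18,13) (23,19) (22,23) (13,23)]:
  edge (13,13)–(18,13): clear
  edge (18,13)–(23,19): clear
  edge (23,19)–(22,23): clear
  edge (22,23)–(13,23): clear
  edge (13,23)–(13,13): clear
  midpoint (11,25/2) outside
  → clear

FREE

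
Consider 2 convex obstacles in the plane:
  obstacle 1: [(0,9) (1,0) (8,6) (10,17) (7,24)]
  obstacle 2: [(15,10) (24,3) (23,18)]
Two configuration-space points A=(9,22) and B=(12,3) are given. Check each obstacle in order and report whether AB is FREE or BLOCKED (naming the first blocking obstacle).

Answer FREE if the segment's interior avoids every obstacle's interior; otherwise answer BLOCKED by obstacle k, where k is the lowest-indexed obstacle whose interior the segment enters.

Obstacle 1 [(0,9) (1,0) (8,6) (10,17) (7,24)]:
  edge (0,9)–(1,0): clear
  edge (1,0)–(8,6): clear
  edge (8,6)–(10,17): crosses AB
  edge (10,17)–(7,24): crosses AB
  edge (7,24)–(0,9): clear
  → BLOCKED
Obstacle 2 [(15,10) (24,3) (23,18)]:
  edge (15,10)–(24,3): clear
  edge (24,3)–(23,18): clear
  edge (23,18)–(15,10): clear
  midpoint (21/2,25/2) outside
  → clear

BLOCKED by obstacle 1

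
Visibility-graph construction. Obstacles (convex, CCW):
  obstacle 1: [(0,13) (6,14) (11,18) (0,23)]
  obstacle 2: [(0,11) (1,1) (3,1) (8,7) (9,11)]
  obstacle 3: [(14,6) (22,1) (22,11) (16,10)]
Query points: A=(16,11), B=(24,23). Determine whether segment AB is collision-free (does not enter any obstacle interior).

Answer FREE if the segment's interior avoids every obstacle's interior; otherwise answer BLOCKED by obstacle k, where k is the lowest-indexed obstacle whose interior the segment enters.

Obstacle 1 [(0,13) (6,14) (11,18) (0,23)]:
  edge (0,13)–(6,14): clear
  edge (6,14)–(11,18): clear
  edge (11,18)–(0,23): clear
  edge (0,23)–(0,13): clear
  midpoint (20,17) outside
  → clear
Obstacle 2 [(0,11) (1,1) (3,1) (8,7) (9,11)]:
  edge (0,11)–(1,1): clear
  edge (1,1)–(3,1): clear
  edge (3,1)–(8,7): clear
  edge (8,7)–(9,11): clear
  edge (9,11)–(0,11): clear
  midpoint (20,17) outside
  → clear
Obstacle 3 [(14,6) (22,1) (22,11) (16,10)]:
  edge (14,6)–(22,1): clear
  edge (22,1)–(22,11): clear
  edge (22,11)–(16,10): clear
  edge (16,10)–(14,6): clear
  midpoint (20,17) outside
  → clear

FREE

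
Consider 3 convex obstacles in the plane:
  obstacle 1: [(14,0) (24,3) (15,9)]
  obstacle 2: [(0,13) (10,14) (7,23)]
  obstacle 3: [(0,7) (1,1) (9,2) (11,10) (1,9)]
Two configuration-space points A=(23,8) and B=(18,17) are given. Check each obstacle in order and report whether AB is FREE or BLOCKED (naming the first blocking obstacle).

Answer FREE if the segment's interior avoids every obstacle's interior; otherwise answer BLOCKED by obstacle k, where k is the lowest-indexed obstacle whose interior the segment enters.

FREE

Obstacle 1 [(14,0) (24,3) (15,9)]:
  edge (14,0)–(24,3): clear
  edge (24,3)–(15,9): clear
  edge (15,9)–(14,0): clear
  midpoint (41/2,25/2) outside
  → clear
Obstacle 2 [(0,13) (10,14) (7,23)]:
  edge (0,13)–(10,14): clear
  edge (10,14)–(7,23): clear
  edge (7,23)–(0,13): clear
  midpoint (41/2,25/2) outside
  → clear
Obstacle 3 [(0,7) (1,1) (9,2) (11,10) (1,9)]:
  edge (0,7)–(1,1): clear
  edge (1,1)–(9,2): clear
  edge (9,2)–(11,10): clear
  edge (11,10)–(1,9): clear
  edge (1,9)–(0,7): clear
  midpoint (41/2,25/2) outside
  → clear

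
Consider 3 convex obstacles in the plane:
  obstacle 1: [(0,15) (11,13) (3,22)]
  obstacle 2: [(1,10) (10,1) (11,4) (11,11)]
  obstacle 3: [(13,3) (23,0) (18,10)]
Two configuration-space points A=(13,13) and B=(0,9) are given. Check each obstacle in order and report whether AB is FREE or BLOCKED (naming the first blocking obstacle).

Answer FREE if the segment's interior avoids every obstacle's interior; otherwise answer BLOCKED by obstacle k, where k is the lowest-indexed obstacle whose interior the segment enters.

Obstacle 1 [(0,15) (11,13) (3,22)]:
  edge (0,15)–(11,13): clear
  edge (11,13)–(3,22): clear
  edge (3,22)–(0,15): clear
  midpoint (13/2,11) outside
  → clear
Obstacle 2 [(1,10) (10,1) (11,4) (11,11)]:
  edge (1,10)–(10,1): crosses AB
  edge (10,1)–(11,4): clear
  edge (11,4)–(11,11): clear
  edge (11,11)–(1,10): crosses AB
  → BLOCKED
Obstacle 3 [(13,3) (23,0) (18,10)]:
  edge (13,3)–(23,0): clear
  edge (23,0)–(18,10): clear
  edge (18,10)–(13,3): clear
  midpoint (13/2,11) outside
  → clear

BLOCKED by obstacle 2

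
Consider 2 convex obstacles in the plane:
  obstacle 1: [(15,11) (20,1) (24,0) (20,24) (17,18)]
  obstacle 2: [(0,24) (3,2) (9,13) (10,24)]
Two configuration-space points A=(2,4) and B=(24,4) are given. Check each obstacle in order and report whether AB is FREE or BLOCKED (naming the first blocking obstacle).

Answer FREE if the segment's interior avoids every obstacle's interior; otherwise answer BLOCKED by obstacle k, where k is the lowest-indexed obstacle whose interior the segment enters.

BLOCKED by obstacle 1

Obstacle 1 [(15,11) (20,1) (24,0) (20,24) (17,18)]:
  edge (15,11)–(20,1): crosses AB
  edge (20,1)–(24,0): clear
  edge (24,0)–(20,24): crosses AB
  edge (20,24)–(17,18): clear
  edge (17,18)–(15,11): clear
  → BLOCKED
Obstacle 2 [(0,24) (3,2) (9,13) (10,24)]:
  edge (0,24)–(3,2): crosses AB
  edge (3,2)–(9,13): crosses AB
  edge (9,13)–(10,24): clear
  edge (10,24)–(0,24): clear
  → BLOCKED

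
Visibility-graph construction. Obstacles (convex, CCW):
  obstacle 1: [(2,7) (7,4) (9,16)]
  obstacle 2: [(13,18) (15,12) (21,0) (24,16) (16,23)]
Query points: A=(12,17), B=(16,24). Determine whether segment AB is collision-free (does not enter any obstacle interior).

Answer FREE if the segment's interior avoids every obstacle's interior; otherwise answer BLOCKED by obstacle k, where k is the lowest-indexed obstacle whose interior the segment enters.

Obstacle 1 [(2,7) (7,4) (9,16)]:
  edge (2,7)–(7,4): clear
  edge (7,4)–(9,16): clear
  edge (9,16)–(2,7): clear
  midpoint (14,41/2) outside
  → clear
Obstacle 2 [(13,18) (15,12) (21,0) (24,16) (16,23)]:
  edge (13,18)–(15,12): clear
  edge (15,12)–(21,0): clear
  edge (21,0)–(24,16): clear
  edge (24,16)–(16,23): clear
  edge (16,23)–(13,18): clear
  midpoint (14,41/2) outside
  → clear

FREE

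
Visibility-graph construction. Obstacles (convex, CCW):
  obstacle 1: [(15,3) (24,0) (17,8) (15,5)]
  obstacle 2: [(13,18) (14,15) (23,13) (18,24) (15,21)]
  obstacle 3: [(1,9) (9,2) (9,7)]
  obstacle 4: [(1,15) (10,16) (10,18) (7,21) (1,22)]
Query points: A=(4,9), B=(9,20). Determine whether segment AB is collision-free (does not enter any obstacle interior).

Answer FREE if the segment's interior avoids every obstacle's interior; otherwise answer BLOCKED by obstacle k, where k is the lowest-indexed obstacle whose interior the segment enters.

BLOCKED by obstacle 4

Obstacle 1 [(15,3) (24,0) (17,8) (15,5)]:
  edge (15,3)–(24,0): clear
  edge (24,0)–(17,8): clear
  edge (17,8)–(15,5): clear
  edge (15,5)–(15,3): clear
  midpoint (13/2,29/2) outside
  → clear
Obstacle 2 [(13,18) (14,15) (23,13) (18,24) (15,21)]:
  edge (13,18)–(14,15): clear
  edge (14,15)–(23,13): clear
  edge (23,13)–(18,24): clear
  edge (18,24)–(15,21): clear
  edge (15,21)–(13,18): clear
  midpoint (13/2,29/2) outside
  → clear
Obstacle 3 [(1,9) (9,2) (9,7)]:
  edge (1,9)–(9,2): clear
  edge (9,2)–(9,7): clear
  edge (9,7)–(1,9): clear
  midpoint (13/2,29/2) outside
  → clear
Obstacle 4 [(1,15) (10,16) (10,18) (7,21) (1,22)]:
  edge (1,15)–(10,16): crosses AB
  edge (10,16)–(10,18): clear
  edge (10,18)–(7,21): crosses AB
  edge (7,21)–(1,22): clear
  edge (1,22)–(1,15): clear
  → BLOCKED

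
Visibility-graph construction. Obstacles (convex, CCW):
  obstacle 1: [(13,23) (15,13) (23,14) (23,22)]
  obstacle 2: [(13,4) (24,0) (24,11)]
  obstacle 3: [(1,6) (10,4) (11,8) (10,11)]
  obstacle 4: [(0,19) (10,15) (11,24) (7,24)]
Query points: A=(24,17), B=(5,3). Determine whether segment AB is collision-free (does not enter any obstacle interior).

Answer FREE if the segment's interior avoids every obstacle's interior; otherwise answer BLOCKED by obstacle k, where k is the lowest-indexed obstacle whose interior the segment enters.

Obstacle 1 [(13,23) (15,13) (23,14) (23,22)]:
  edge (13,23)–(15,13): clear
  edge (15,13)–(23,14): crosses AB
  edge (23,14)–(23,22): crosses AB
  edge (23,22)–(13,23): clear
  → BLOCKED
Obstacle 2 [(13,4) (24,0) (24,11)]:
  edge (13,4)–(24,0): clear
  edge (24,0)–(24,11): clear
  edge (24,11)–(13,4): clear
  midpoint (29/2,10) outside
  → clear
Obstacle 3 [(1,6) (10,4) (11,8) (10,11)]:
  edge (1,6)–(10,4): crosses AB
  edge (10,4)–(11,8): crosses AB
  edge (11,8)–(10,11): clear
  edge (10,11)–(1,6): clear
  → BLOCKED
Obstacle 4 [(0,19) (10,15) (11,24) (7,24)]:
  edge (0,19)–(10,15): clear
  edge (10,15)–(11,24): clear
  edge (11,24)–(7,24): clear
  edge (7,24)–(0,19): clear
  midpoint (29/2,10) outside
  → clear

BLOCKED by obstacle 1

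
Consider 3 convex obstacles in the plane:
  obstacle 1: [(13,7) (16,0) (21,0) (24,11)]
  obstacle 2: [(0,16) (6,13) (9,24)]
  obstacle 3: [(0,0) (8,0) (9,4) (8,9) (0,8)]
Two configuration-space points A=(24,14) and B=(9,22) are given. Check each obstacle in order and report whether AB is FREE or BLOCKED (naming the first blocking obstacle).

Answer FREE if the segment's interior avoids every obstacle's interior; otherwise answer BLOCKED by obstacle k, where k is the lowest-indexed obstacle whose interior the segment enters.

FREE

Obstacle 1 [(13,7) (16,0) (21,0) (24,11)]:
  edge (13,7)–(16,0): clear
  edge (16,0)–(21,0): clear
  edge (21,0)–(24,11): clear
  edge (24,11)–(13,7): clear
  midpoint (33/2,18) outside
  → clear
Obstacle 2 [(0,16) (6,13) (9,24)]:
  edge (0,16)–(6,13): clear
  edge (6,13)–(9,24): clear
  edge (9,24)–(0,16): clear
  midpoint (33/2,18) outside
  → clear
Obstacle 3 [(0,0) (8,0) (9,4) (8,9) (0,8)]:
  edge (0,0)–(8,0): clear
  edge (8,0)–(9,4): clear
  edge (9,4)–(8,9): clear
  edge (8,9)–(0,8): clear
  edge (0,8)–(0,0): clear
  midpoint (33/2,18) outside
  → clear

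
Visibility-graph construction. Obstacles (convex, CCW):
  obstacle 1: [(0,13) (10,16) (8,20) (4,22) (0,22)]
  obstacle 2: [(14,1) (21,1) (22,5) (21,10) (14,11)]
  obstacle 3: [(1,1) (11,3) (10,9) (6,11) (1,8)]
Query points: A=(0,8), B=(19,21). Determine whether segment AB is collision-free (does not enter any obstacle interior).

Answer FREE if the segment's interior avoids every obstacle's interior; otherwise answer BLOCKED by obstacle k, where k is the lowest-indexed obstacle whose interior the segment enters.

FREE

Obstacle 1 [(0,13) (10,16) (8,20) (4,22) (0,22)]:
  edge (0,13)–(10,16): clear
  edge (10,16)–(8,20): clear
  edge (8,20)–(4,22): clear
  edge (4,22)–(0,22): clear
  edge (0,22)–(0,13): clear
  midpoint (19/2,29/2) outside
  → clear
Obstacle 2 [(14,1) (21,1) (22,5) (21,10) (14,11)]:
  edge (14,1)–(21,1): clear
  edge (21,1)–(22,5): clear
  edge (22,5)–(21,10): clear
  edge (21,10)–(14,11): clear
  edge (14,11)–(14,1): clear
  midpoint (19/2,29/2) outside
  → clear
Obstacle 3 [(1,1) (11,3) (10,9) (6,11) (1,8)]:
  edge (1,1)–(11,3): clear
  edge (11,3)–(10,9): clear
  edge (10,9)–(6,11): clear
  edge (6,11)–(1,8): clear
  edge (1,8)–(1,1): clear
  midpoint (19/2,29/2) outside
  → clear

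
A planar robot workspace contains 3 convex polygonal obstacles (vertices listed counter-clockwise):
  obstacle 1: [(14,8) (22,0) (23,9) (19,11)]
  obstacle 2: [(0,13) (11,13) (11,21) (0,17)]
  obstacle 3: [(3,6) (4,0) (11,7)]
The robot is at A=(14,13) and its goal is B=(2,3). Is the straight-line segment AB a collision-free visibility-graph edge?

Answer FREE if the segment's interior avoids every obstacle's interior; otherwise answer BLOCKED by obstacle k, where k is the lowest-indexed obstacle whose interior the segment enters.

Obstacle 1 [(14,8) (22,0) (23,9) (19,11)]:
  edge (14,8)–(22,0): clear
  edge (22,0)–(23,9): clear
  edge (23,9)–(19,11): clear
  edge (19,11)–(14,8): clear
  midpoint (8,8) outside
  → clear
Obstacle 2 [(0,13) (11,13) (11,21) (0,17)]:
  edge (0,13)–(11,13): clear
  edge (11,13)–(11,21): clear
  edge (11,21)–(0,17): clear
  edge (0,17)–(0,13): clear
  midpoint (8,8) outside
  → clear
Obstacle 3 [(3,6) (4,0) (11,7)]:
  edge (3,6)–(4,0): crosses AB
  edge (4,0)–(11,7): clear
  edge (11,7)–(3,6): crosses AB
  → BLOCKED

BLOCKED by obstacle 3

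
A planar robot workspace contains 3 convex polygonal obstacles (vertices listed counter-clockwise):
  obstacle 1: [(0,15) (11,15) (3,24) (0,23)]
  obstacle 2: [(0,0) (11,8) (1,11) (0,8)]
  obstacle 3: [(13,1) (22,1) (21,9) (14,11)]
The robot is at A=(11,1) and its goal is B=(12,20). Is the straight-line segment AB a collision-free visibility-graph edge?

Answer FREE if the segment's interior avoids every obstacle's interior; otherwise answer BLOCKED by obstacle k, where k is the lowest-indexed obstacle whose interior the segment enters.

FREE

Obstacle 1 [(0,15) (11,15) (3,24) (0,23)]:
  edge (0,15)–(11,15): clear
  edge (11,15)–(3,24): clear
  edge (3,24)–(0,23): clear
  edge (0,23)–(0,15): clear
  midpoint (23/2,21/2) outside
  → clear
Obstacle 2 [(0,0) (11,8) (1,11) (0,8)]:
  edge (0,0)–(11,8): clear
  edge (11,8)–(1,11): clear
  edge (1,11)–(0,8): clear
  edge (0,8)–(0,0): clear
  midpoint (23/2,21/2) outside
  → clear
Obstacle 3 [(13,1) (22,1) (21,9) (14,11)]:
  edge (13,1)–(22,1): clear
  edge (22,1)–(21,9): clear
  edge (21,9)–(14,11): clear
  edge (14,11)–(13,1): clear
  midpoint (23/2,21/2) outside
  → clear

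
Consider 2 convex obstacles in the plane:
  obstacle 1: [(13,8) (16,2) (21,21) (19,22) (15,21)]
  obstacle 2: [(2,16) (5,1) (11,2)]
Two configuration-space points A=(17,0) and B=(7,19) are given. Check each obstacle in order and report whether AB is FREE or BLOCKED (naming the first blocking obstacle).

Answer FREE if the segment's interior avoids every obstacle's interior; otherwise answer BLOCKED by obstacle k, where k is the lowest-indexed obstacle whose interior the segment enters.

Obstacle 1 [(13,8) (16,2) (21,21) (19,22) (15,21)]:
  edge (13,8)–(16,2): clear
  edge (16,2)–(21,21): clear
  edge (21,21)–(19,22): clear
  edge (19,22)–(15,21): clear
  edge (15,21)–(13,8): clear
  midpoint (12,19/2) outside
  → clear
Obstacle 2 [(2,16) (5,1) (11,2)]:
  edge (2,16)–(5,1): clear
  edge (5,1)–(11,2): clear
  edge (11,2)–(2,16): clear
  midpoint (12,19/2) outside
  → clear

FREE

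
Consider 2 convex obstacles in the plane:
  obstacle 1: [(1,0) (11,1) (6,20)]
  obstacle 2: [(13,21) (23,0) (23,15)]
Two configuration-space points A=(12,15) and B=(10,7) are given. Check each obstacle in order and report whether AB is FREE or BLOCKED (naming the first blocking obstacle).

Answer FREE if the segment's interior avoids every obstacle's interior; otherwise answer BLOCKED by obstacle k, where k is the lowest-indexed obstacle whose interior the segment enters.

Obstacle 1 [(1,0) (11,1) (6,20)]:
  edge (1,0)–(11,1): clear
  edge (11,1)–(6,20): clear
  edge (6,20)–(1,0): clear
  midpoint (11,11) outside
  → clear
Obstacle 2 [(13,21) (23,0) (23,15)]:
  edge (13,21)–(23,0): clear
  edge (23,0)–(23,15): clear
  edge (23,15)–(13,21): clear
  midpoint (11,11) outside
  → clear

FREE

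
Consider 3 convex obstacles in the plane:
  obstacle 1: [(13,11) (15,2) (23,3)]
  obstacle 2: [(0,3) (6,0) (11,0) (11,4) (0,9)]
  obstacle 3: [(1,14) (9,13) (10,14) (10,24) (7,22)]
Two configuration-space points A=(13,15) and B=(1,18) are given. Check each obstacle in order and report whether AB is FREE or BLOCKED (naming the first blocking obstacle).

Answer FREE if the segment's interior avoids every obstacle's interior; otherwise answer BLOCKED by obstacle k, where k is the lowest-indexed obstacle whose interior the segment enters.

BLOCKED by obstacle 3

Obstacle 1 [(13,11) (15,2) (23,3)]:
  edge (13,11)–(15,2): clear
  edge (15,2)–(23,3): clear
  edge (23,3)–(13,11): clear
  midpoint (7,33/2) outside
  → clear
Obstacle 2 [(0,3) (6,0) (11,0) (11,4) (0,9)]:
  edge (0,3)–(6,0): clear
  edge (6,0)–(11,0): clear
  edge (11,0)–(11,4): clear
  edge (11,4)–(0,9): clear
  edge (0,9)–(0,3): clear
  midpoint (7,33/2) outside
  → clear
Obstacle 3 [(1,14) (9,13) (10,14) (10,24) (7,22)]:
  edge (1,14)–(9,13): clear
  edge (9,13)–(10,14): clear
  edge (10,14)–(10,24): crosses AB
  edge (10,24)–(7,22): clear
  edge (7,22)–(1,14): crosses AB
  → BLOCKED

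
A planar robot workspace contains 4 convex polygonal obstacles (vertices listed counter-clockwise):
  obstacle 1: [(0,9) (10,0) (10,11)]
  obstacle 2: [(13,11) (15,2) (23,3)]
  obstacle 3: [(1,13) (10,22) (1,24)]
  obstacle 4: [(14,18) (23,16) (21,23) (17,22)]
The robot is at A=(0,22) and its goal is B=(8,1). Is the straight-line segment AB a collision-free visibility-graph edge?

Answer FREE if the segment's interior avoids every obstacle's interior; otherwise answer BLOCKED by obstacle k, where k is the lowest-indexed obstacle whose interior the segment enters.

Obstacle 1 [(0,9) (10,0) (10,11)]:
  edge (0,9)–(10,0): crosses AB
  edge (10,0)–(10,11): clear
  edge (10,11)–(0,9): crosses AB
  → BLOCKED
Obstacle 2 [(13,11) (15,2) (23,3)]:
  edge (13,11)–(15,2): clear
  edge (15,2)–(23,3): clear
  edge (23,3)–(13,11): clear
  midpoint (4,23/2) outside
  → clear
Obstacle 3 [(1,13) (10,22) (1,24)]:
  edge (1,13)–(10,22): crosses AB
  edge (10,22)–(1,24): clear
  edge (1,24)–(1,13): crosses AB
  → BLOCKED
Obstacle 4 [(14,18) (23,16) (21,23) (17,22)]:
  edge (14,18)–(23,16): clear
  edge (23,16)–(21,23): clear
  edge (21,23)–(17,22): clear
  edge (17,22)–(14,18): clear
  midpoint (4,23/2) outside
  → clear

BLOCKED by obstacle 1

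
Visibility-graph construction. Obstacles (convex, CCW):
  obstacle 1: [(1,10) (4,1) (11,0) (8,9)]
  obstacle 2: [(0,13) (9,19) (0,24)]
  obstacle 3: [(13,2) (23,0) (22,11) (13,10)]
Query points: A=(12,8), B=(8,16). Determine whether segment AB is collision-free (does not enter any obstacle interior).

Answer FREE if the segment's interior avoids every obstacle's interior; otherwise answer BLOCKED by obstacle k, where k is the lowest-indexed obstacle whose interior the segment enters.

FREE

Obstacle 1 [(1,10) (4,1) (11,0) (8,9)]:
  edge (1,10)–(4,1): clear
  edge (4,1)–(11,0): clear
  edge (11,0)–(8,9): clear
  edge (8,9)–(1,10): clear
  midpoint (10,12) outside
  → clear
Obstacle 2 [(0,13) (9,19) (0,24)]:
  edge (0,13)–(9,19): clear
  edge (9,19)–(0,24): clear
  edge (0,24)–(0,13): clear
  midpoint (10,12) outside
  → clear
Obstacle 3 [(13,2) (23,0) (22,11) (13,10)]:
  edge (13,2)–(23,0): clear
  edge (23,0)–(22,11): clear
  edge (22,11)–(13,10): clear
  edge (13,10)–(13,2): clear
  midpoint (10,12) outside
  → clear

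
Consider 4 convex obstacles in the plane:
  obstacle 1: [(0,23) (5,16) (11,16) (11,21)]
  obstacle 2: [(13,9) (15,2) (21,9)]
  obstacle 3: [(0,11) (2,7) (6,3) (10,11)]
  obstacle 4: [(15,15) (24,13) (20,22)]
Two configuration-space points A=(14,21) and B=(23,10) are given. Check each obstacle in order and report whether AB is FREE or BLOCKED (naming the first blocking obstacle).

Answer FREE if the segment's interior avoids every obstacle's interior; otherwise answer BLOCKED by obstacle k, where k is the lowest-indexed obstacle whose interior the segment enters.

Obstacle 1 [(0,23) (5,16) (11,16) (11,21)]:
  edge (0,23)–(5,16): clear
  edge (5,16)–(11,16): clear
  edge (11,16)–(11,21): clear
  edge (11,21)–(0,23): clear
  midpoint (37/2,31/2) outside
  → clear
Obstacle 2 [(13,9) (15,2) (21,9)]:
  edge (13,9)–(15,2): clear
  edge (15,2)–(21,9): clear
  edge (21,9)–(13,9): clear
  midpoint (37/2,31/2) outside
  → clear
Obstacle 3 [(0,11) (2,7) (6,3) (10,11)]:
  edge (0,11)–(2,7): clear
  edge (2,7)–(6,3): clear
  edge (6,3)–(10,11): clear
  edge (10,11)–(0,11): clear
  midpoint (37/2,31/2) outside
  → clear
Obstacle 4 [(15,15) (24,13) (20,22)]:
  edge (15,15)–(24,13): crosses AB
  edge (24,13)–(20,22): clear
  edge (20,22)–(15,15): crosses AB
  → BLOCKED

BLOCKED by obstacle 4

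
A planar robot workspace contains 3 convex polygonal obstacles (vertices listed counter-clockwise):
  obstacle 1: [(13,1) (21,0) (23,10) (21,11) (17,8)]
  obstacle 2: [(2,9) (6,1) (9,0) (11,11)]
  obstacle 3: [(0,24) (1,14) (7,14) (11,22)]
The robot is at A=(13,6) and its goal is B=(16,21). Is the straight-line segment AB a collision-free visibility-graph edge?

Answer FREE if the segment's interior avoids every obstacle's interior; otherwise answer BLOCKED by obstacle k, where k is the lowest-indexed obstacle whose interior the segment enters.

FREE

Obstacle 1 [(13,1) (21,0) (23,10) (21,11) (17,8)]:
  edge (13,1)–(21,0): clear
  edge (21,0)–(23,10): clear
  edge (23,10)–(21,11): clear
  edge (21,11)–(17,8): clear
  edge (17,8)–(13,1): clear
  midpoint (29/2,27/2) outside
  → clear
Obstacle 2 [(2,9) (6,1) (9,0) (11,11)]:
  edge (2,9)–(6,1): clear
  edge (6,1)–(9,0): clear
  edge (9,0)–(11,11): clear
  edge (11,11)–(2,9): clear
  midpoint (29/2,27/2) outside
  → clear
Obstacle 3 [(0,24) (1,14) (7,14) (11,22)]:
  edge (0,24)–(1,14): clear
  edge (1,14)–(7,14): clear
  edge (7,14)–(11,22): clear
  edge (11,22)–(0,24): clear
  midpoint (29/2,27/2) outside
  → clear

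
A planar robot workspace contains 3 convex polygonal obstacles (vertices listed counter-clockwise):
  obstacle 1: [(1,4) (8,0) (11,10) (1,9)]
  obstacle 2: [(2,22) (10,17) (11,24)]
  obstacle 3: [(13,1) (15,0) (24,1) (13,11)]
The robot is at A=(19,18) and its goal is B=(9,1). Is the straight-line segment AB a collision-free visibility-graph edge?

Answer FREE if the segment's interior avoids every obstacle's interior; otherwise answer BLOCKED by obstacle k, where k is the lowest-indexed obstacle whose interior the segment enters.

Obstacle 1 [(1,4) (8,0) (11,10) (1,9)]:
  edge (1,4)–(8,0): clear
  edge (8,0)–(11,10): clear
  edge (11,10)–(1,9): clear
  edge (1,9)–(1,4): clear
  midpoint (14,19/2) outside
  → clear
Obstacle 2 [(2,22) (10,17) (11,24)]:
  edge (2,22)–(10,17): clear
  edge (10,17)–(11,24): clear
  edge (11,24)–(2,22): clear
  midpoint (14,19/2) outside
  → clear
Obstacle 3 [(13,1) (15,0) (24,1) (13,11)]:
  edge (13,1)–(15,0): clear
  edge (15,0)–(24,1): clear
  edge (24,1)–(13,11): crosses AB
  edge (13,11)–(13,1): crosses AB
  → BLOCKED

BLOCKED by obstacle 3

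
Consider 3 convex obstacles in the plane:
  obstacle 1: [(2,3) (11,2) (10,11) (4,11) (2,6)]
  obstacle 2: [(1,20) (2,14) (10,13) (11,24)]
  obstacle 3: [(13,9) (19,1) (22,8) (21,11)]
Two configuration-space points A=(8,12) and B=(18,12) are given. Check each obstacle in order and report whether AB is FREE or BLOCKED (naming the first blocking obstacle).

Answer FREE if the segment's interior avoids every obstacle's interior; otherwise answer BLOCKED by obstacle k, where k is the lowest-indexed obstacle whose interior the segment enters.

FREE

Obstacle 1 [(2,3) (11,2) (10,11) (4,11) (2,6)]:
  edge (2,3)–(11,2): clear
  edge (11,2)–(10,11): clear
  edge (10,11)–(4,11): clear
  edge (4,11)–(2,6): clear
  edge (2,6)–(2,3): clear
  midpoint (13,12) outside
  → clear
Obstacle 2 [(1,20) (2,14) (10,13) (11,24)]:
  edge (1,20)–(2,14): clear
  edge (2,14)–(10,13): clear
  edge (10,13)–(11,24): clear
  edge (11,24)–(1,20): clear
  midpoint (13,12) outside
  → clear
Obstacle 3 [(13,9) (19,1) (22,8) (21,11)]:
  edge (13,9)–(19,1): clear
  edge (19,1)–(22,8): clear
  edge (22,8)–(21,11): clear
  edge (21,11)–(13,9): clear
  midpoint (13,12) outside
  → clear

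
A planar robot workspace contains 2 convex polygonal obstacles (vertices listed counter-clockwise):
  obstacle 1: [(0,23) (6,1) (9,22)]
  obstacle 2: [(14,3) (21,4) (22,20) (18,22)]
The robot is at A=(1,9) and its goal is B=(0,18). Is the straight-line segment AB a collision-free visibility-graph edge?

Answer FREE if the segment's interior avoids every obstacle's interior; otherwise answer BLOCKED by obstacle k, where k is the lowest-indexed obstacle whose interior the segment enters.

Obstacle 1 [(0,23) (6,1) (9,22)]:
  edge (0,23)–(6,1): clear
  edge (6,1)–(9,22): clear
  edge (9,22)–(0,23): clear
  midpoint (1/2,27/2) outside
  → clear
Obstacle 2 [(14,3) (21,4) (22,20) (18,22)]:
  edge (14,3)–(21,4): clear
  edge (21,4)–(22,20): clear
  edge (22,20)–(18,22): clear
  edge (18,22)–(14,3): clear
  midpoint (1/2,27/2) outside
  → clear

FREE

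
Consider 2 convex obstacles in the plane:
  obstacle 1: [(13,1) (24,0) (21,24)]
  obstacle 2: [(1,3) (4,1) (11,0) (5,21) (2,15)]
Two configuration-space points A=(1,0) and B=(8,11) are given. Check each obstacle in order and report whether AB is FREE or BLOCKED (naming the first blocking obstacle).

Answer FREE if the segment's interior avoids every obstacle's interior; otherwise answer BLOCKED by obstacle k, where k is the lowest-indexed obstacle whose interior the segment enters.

BLOCKED by obstacle 2

Obstacle 1 [(13,1) (24,0) (21,24)]:
  edge (13,1)–(24,0): clear
  edge (24,0)–(21,24): clear
  edge (21,24)–(13,1): clear
  midpoint (9/2,11/2) outside
  → clear
Obstacle 2 [(1,3) (4,1) (11,0) (5,21) (2,15)]:
  edge (1,3)–(4,1): crosses AB
  edge (4,1)–(11,0): clear
  edge (11,0)–(5,21): crosses AB
  edge (5,21)–(2,15): clear
  edge (2,15)–(1,3): clear
  → BLOCKED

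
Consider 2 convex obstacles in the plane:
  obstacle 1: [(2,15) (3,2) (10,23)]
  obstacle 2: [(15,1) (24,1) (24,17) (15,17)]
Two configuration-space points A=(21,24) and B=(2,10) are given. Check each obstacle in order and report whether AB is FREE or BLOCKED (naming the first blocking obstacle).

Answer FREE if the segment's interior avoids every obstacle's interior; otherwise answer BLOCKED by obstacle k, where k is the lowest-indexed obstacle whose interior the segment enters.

BLOCKED by obstacle 1

Obstacle 1 [(2,15) (3,2) (10,23)]:
  edge (2,15)–(3,2): crosses AB
  edge (3,2)–(10,23): crosses AB
  edge (10,23)–(2,15): clear
  → BLOCKED
Obstacle 2 [(15,1) (24,1) (24,17) (15,17)]:
  edge (15,1)–(24,1): clear
  edge (24,1)–(24,17): clear
  edge (24,17)–(15,17): clear
  edge (15,17)–(15,1): clear
  midpoint (23/2,17) outside
  → clear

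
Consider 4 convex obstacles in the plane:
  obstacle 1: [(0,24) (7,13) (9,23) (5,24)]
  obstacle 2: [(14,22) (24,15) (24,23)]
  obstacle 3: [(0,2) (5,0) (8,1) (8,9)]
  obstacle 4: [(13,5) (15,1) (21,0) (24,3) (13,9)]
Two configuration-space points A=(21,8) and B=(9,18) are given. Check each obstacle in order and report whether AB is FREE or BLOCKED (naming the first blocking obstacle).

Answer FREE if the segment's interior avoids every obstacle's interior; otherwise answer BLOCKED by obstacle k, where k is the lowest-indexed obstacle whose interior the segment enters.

FREE

Obstacle 1 [(0,24) (7,13) (9,23) (5,24)]:
  edge (0,24)–(7,13): clear
  edge (7,13)–(9,23): clear
  edge (9,23)–(5,24): clear
  edge (5,24)–(0,24): clear
  midpoint (15,13) outside
  → clear
Obstacle 2 [(14,22) (24,15) (24,23)]:
  edge (14,22)–(24,15): clear
  edge (24,15)–(24,23): clear
  edge (24,23)–(14,22): clear
  midpoint (15,13) outside
  → clear
Obstacle 3 [(0,2) (5,0) (8,1) (8,9)]:
  edge (0,2)–(5,0): clear
  edge (5,0)–(8,1): clear
  edge (8,1)–(8,9): clear
  edge (8,9)–(0,2): clear
  midpoint (15,13) outside
  → clear
Obstacle 4 [(13,5) (15,1) (21,0) (24,3) (13,9)]:
  edge (13,5)–(15,1): clear
  edge (15,1)–(21,0): clear
  edge (21,0)–(24,3): clear
  edge (24,3)–(13,9): clear
  edge (13,9)–(13,5): clear
  midpoint (15,13) outside
  → clear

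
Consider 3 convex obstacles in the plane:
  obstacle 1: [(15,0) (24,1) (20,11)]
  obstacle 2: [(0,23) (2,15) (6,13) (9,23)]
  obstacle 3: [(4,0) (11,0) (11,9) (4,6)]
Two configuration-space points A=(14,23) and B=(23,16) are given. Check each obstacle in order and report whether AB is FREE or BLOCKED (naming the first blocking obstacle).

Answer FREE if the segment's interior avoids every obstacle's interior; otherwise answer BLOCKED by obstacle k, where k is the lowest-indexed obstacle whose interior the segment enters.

Obstacle 1 [(15,0) (24,1) (20,11)]:
  edge (15,0)–(24,1): clear
  edge (24,1)–(20,11): clear
  edge (20,11)–(15,0): clear
  midpoint (37/2,39/2) outside
  → clear
Obstacle 2 [(0,23) (2,15) (6,13) (9,23)]:
  edge (0,23)–(2,15): clear
  edge (2,15)–(6,13): clear
  edge (6,13)–(9,23): clear
  edge (9,23)–(0,23): clear
  midpoint (37/2,39/2) outside
  → clear
Obstacle 3 [(4,0) (11,0) (11,9) (4,6)]:
  edge (4,0)–(11,0): clear
  edge (11,0)–(11,9): clear
  edge (11,9)–(4,6): clear
  edge (4,6)–(4,0): clear
  midpoint (37/2,39/2) outside
  → clear

FREE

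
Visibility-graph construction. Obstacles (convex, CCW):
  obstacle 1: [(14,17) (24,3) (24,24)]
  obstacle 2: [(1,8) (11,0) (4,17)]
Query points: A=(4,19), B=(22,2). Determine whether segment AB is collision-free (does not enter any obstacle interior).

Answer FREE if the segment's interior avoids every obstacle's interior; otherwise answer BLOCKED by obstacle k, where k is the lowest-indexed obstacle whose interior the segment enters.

Obstacle 1 [(14,17) (24,3) (24,24)]:
  edge (14,17)–(24,3): clear
  edge (24,3)–(24,24): clear
  edge (24,24)–(14,17): clear
  midpoint (13,21/2) outside
  → clear
Obstacle 2 [(1,8) (11,0) (4,17)]:
  edge (1,8)–(11,0): clear
  edge (11,0)–(4,17): clear
  edge (4,17)–(1,8): clear
  midpoint (13,21/2) outside
  → clear

FREE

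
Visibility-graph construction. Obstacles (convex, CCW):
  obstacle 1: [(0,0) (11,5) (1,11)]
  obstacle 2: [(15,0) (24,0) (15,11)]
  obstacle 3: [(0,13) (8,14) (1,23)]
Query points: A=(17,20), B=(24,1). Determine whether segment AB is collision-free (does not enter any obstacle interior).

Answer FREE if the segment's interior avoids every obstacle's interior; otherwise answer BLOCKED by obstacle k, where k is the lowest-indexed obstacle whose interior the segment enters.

FREE

Obstacle 1 [(0,0) (11,5) (1,11)]:
  edge (0,0)–(11,5): clear
  edge (11,5)–(1,11): clear
  edge (1,11)–(0,0): clear
  midpoint (41/2,21/2) outside
  → clear
Obstacle 2 [(15,0) (24,0) (15,11)]:
  edge (15,0)–(24,0): clear
  edge (24,0)–(15,11): clear
  edge (15,11)–(15,0): clear
  midpoint (41/2,21/2) outside
  → clear
Obstacle 3 [(0,13) (8,14) (1,23)]:
  edge (0,13)–(8,14): clear
  edge (8,14)–(1,23): clear
  edge (1,23)–(0,13): clear
  midpoint (41/2,21/2) outside
  → clear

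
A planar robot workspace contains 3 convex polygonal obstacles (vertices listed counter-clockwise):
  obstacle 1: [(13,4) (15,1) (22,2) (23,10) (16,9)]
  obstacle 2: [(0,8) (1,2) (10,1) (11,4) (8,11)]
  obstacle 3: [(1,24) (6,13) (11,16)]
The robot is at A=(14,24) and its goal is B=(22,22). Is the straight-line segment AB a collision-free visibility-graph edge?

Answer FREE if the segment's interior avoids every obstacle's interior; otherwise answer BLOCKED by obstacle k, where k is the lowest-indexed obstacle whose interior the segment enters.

FREE

Obstacle 1 [(13,4) (15,1) (22,2) (23,10) (16,9)]:
  edge (13,4)–(15,1): clear
  edge (15,1)–(22,2): clear
  edge (22,2)–(23,10): clear
  edge (23,10)–(16,9): clear
  edge (16,9)–(13,4): clear
  midpoint (18,23) outside
  → clear
Obstacle 2 [(0,8) (1,2) (10,1) (11,4) (8,11)]:
  edge (0,8)–(1,2): clear
  edge (1,2)–(10,1): clear
  edge (10,1)–(11,4): clear
  edge (11,4)–(8,11): clear
  edge (8,11)–(0,8): clear
  midpoint (18,23) outside
  → clear
Obstacle 3 [(1,24) (6,13) (11,16)]:
  edge (1,24)–(6,13): clear
  edge (6,13)–(11,16): clear
  edge (11,16)–(1,24): clear
  midpoint (18,23) outside
  → clear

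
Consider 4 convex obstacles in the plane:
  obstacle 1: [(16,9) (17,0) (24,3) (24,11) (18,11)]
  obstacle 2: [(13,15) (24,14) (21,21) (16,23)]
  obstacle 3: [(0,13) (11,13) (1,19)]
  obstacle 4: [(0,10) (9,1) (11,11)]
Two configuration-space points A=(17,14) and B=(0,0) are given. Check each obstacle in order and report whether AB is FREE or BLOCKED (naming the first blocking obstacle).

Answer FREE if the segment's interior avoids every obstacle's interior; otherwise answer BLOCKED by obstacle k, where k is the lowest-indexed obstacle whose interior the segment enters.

Obstacle 1 [(16,9) (17,0) (24,3) (24,11) (18,11)]:
  edge (16,9)–(17,0): clear
  edge (17,0)–(24,3): clear
  edge (24,3)–(24,11): clear
  edge (24,11)–(18,11): clear
  edge (18,11)–(16,9): clear
  midpoint (17/2,7) outside
  → clear
Obstacle 2 [(13,15) (24,14) (21,21) (16,23)]:
  edge (13,15)–(24,14): clear
  edge (24,14)–(21,21): clear
  edge (21,21)–(16,23): clear
  edge (16,23)–(13,15): clear
  midpoint (17/2,7) outside
  → clear
Obstacle 3 [(0,13) (11,13) (1,19)]:
  edge (0,13)–(11,13): clear
  edge (11,13)–(1,19): clear
  edge (1,19)–(0,13): clear
  midpoint (17/2,7) outside
  → clear
Obstacle 4 [(0,10) (9,1) (11,11)]:
  edge (0,10)–(9,1): crosses AB
  edge (9,1)–(11,11): crosses AB
  edge (11,11)–(0,10): clear
  → BLOCKED

BLOCKED by obstacle 4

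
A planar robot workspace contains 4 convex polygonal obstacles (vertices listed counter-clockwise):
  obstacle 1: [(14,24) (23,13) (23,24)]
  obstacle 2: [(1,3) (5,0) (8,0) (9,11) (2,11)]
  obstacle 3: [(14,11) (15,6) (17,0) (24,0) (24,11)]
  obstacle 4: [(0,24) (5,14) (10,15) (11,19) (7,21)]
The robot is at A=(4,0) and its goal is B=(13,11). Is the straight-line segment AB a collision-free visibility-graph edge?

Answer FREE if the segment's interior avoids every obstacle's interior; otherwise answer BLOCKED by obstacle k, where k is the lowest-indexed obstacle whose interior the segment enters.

Obstacle 1 [(14,24) (23,13) (23,24)]:
  edge (14,24)–(23,13): clear
  edge (23,13)–(23,24): clear
  edge (23,24)–(14,24): clear
  midpoint (17/2,11/2) outside
  → clear
Obstacle 2 [(1,3) (5,0) (8,0) (9,11) (2,11)]:
  edge (1,3)–(5,0): crosses AB
  edge (5,0)–(8,0): clear
  edge (8,0)–(9,11): crosses AB
  edge (9,11)–(2,11): clear
  edge (2,11)–(1,3): clear
  → BLOCKED
Obstacle 3 [(14,11) (15,6) (17,0) (24,0) (24,11)]:
  edge (14,11)–(15,6): clear
  edge (15,6)–(17,0): clear
  edge (17,0)–(24,0): clear
  edge (24,0)–(24,11): clear
  edge (24,11)–(14,11): clear
  midpoint (17/2,11/2) outside
  → clear
Obstacle 4 [(0,24) (5,14) (10,15) (11,19) (7,21)]:
  edge (0,24)–(5,14): clear
  edge (5,14)–(10,15): clear
  edge (10,15)–(11,19): clear
  edge (11,19)–(7,21): clear
  edge (7,21)–(0,24): clear
  midpoint (17/2,11/2) outside
  → clear

BLOCKED by obstacle 2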